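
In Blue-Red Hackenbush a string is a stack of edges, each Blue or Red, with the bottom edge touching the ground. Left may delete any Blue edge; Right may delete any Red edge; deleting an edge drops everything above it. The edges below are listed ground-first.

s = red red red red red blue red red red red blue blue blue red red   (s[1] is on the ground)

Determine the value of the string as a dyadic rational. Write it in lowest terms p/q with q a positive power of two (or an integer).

-5063/1024

Build v(s[:k]) for k = 1..15, string s = red red red red red blue red red red red blue blue blue red red.
r: Left { ∅ }, Right { 0 } so simplest -1
rr: Left { ∅ }, Right { -1; 0 } so simplest -2
rrr: Left { ∅ }, Right { -2; -1; 0 } so simplest -3
rrrr: Left { ∅ }, Right { -3; -2; -1; 0 } so simplest -4
rrrrr: Left { ∅ }, Right { -4; -3; -2; -1; 0 } so simplest -5
rrrrrb: Left { -5 }, Right { -4; -3; -2; -1; 0 } so simplest -9/2
rrrrrbr: Left { -5 }, Right { -9/2; -4; -3; -2; -1; 0 } so simplest -19/4
rrrrrbrr: Left { -5 }, Right { -19/4; -9/2; -4; -3; -2; -1; 0 } so simplest -39/8
rrrrrbrrr: Left { -5 }, Right { -39/8; -19/4; -9/2; -4; -3; -2; -1; 0 } so simplest -79/16
rrrrrbrrrr: Left { -5 }, Right { -79/16; -39/8; -19/4; -9/2; -4; -3; -2; -1; 0 } so simplest -159/32
rrrrrbrrrrb: Left { -5; -159/32 }, Right { -79/16; -39/8; -19/4; -9/2; -4; -3; -2; -1; 0 } so simplest -317/64
rrrrrbrrrrbb: Left { -5; -159/32; -317/64 }, Right { -79/16; -39/8; -19/4; -9/2; -4; -3; -2; -1; 0 } so simplest -633/128
rrrrrbrrrrbbb: Left { -5; -159/32; -317/64; -633/128 }, Right { -79/16; -39/8; -19/4; -9/2; -4; -3; -2; -1; 0 } so simplest -1265/256
rrrrrbrrrrbbbr: Left { -5; -159/32; -317/64; -633/128 }, Right { -1265/256; -79/16; -39/8; -19/4; -9/2; -4; -3; -2; -1; 0 } so simplest -2531/512
rrrrrbrrrrbbbrr: Left { -5; -159/32; -317/64; -633/128 }, Right { -2531/512; -1265/256; -79/16; -39/8; -19/4; -9/2; -4; -3; -2; -1; 0 } so simplest -5063/1024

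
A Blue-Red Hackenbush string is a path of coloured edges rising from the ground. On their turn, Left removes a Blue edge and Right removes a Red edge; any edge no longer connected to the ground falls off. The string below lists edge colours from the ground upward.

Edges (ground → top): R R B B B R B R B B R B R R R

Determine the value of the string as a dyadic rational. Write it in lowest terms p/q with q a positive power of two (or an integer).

-9519/8192

R: Left { none }, Right { 0 } so simplest -1
RR: Left { none }, Right { -1,0 } so simplest -2
RRB: Left { -2 }, Right { -1,0 } so simplest -3/2
RRBB: Left { -2,-3/2 }, Right { -1,0 } so simplest -5/4
RRBBB: Left { -2,-3/2,-5/4 }, Right { -1,0 } so simplest -9/8
RRBBBR: Left { -2,-3/2,-5/4 }, Right { -9/8,-1,0 } so simplest -19/16
RRBBBRB: Left { -2,-3/2,-5/4,-19/16 }, Right { -9/8,-1,0 } so simplest -37/32
RRBBBRBR: Left { -2,-3/2,-5/4,-19/16 }, Right { -37/32,-9/8,-1,0 } so simplest -75/64
RRBBBRBRB: Left { -2,-3/2,-5/4,-19/16,-75/64 }, Right { -37/32,-9/8,-1,0 } so simplest -149/128
RRBBBRBRBB: Left { -2,-3/2,-5/4,-19/16,-75/64,-149/128 }, Right { -37/32,-9/8,-1,0 } so simplest -297/256
RRBBBRBRBBR: Left { -2,-3/2,-5/4,-19/16,-75/64,-149/128 }, Right { -297/256,-37/32,-9/8,-1,0 } so simplest -595/512
RRBBBRBRBBRB: Left { -2,-3/2,-5/4,-19/16,-75/64,-149/128,-595/512 }, Right { -297/256,-37/32,-9/8,-1,0 } so simplest -1189/1024
RRBBBRBRBBRBR: Left { -2,-3/2,-5/4,-19/16,-75/64,-149/128,-595/512 }, Right { -1189/1024,-297/256,-37/32,-9/8,-1,0 } so simplest -2379/2048
RRBBBRBRBBRBRR: Left { -2,-3/2,-5/4,-19/16,-75/64,-149/128,-595/512 }, Right { -2379/2048,-1189/1024,-297/256,-37/32,-9/8,-1,0 } so simplest -4759/4096
RRBBBRBRBBRBRRR: Left { -2,-3/2,-5/4,-19/16,-75/64,-149/128,-595/512 }, Right { -4759/4096,-2379/2048,-1189/1024,-297/256,-37/32,-9/8,-1,0 } so simplest -9519/8192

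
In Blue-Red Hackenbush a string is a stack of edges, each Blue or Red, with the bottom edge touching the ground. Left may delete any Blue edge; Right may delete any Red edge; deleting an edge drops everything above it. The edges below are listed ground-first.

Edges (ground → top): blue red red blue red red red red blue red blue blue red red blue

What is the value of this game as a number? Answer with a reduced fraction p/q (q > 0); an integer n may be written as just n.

4275/16384

G_1 [b]  L=[0]  R=[·]  → 1
G_2 [br]  L=[0]  R=[1]  → 1/2
G_3 [brr]  L=[0]  R=[1/2,1]  → 1/4
G_4 [brrb]  L=[0,1/4]  R=[1/2,1]  → 3/8
G_5 [brrbr]  L=[0,1/4]  R=[3/8,1/2,1]  → 5/16
G_6 [brrbrr]  L=[0,1/4]  R=[5/16,3/8,1/2,1]  → 9/32
G_7 [brrbrrr]  L=[0,1/4]  R=[9/32,5/16,3/8,1/2,1]  → 17/64
G_8 [brrbrrrr]  L=[0,1/4]  R=[17/64,9/32,5/16,3/8,1/2,1]  → 33/128
G_9 [brrbrrrrb]  L=[0,1/4,33/128]  R=[17/64,9/32,5/16,3/8,1/2,1]  → 67/256
G_10 [brrbrrrrbr]  L=[0,1/4,33/128]  R=[67/256,17/64,9/32,5/16,3/8,1/2,1]  → 133/512
G_11 [brrbrrrrbrb]  L=[0,1/4,33/128,133/512]  R=[67/256,17/64,9/32,5/16,3/8,1/2,1]  → 267/1024
G_12 [brrbrrrrbrbb]  L=[0,1/4,33/128,133/512,267/1024]  R=[67/256,17/64,9/32,5/16,3/8,1/2,1]  → 535/2048
G_13 [brrbrrrrbrbbr]  L=[0,1/4,33/128,133/512,267/1024]  R=[535/2048,67/256,17/64,9/32,5/16,3/8,1/2,1]  → 1069/4096
G_14 [brrbrrrrbrbbrr]  L=[0,1/4,33/128,133/512,267/1024]  R=[1069/4096,535/2048,67/256,17/64,9/32,5/16,3/8,1/2,1]  → 2137/8192
G_15 [brrbrrrrbrbbrrb]  L=[0,1/4,33/128,133/512,267/1024,2137/8192]  R=[1069/4096,535/2048,67/256,17/64,9/32,5/16,3/8,1/2,1]  → 4275/16384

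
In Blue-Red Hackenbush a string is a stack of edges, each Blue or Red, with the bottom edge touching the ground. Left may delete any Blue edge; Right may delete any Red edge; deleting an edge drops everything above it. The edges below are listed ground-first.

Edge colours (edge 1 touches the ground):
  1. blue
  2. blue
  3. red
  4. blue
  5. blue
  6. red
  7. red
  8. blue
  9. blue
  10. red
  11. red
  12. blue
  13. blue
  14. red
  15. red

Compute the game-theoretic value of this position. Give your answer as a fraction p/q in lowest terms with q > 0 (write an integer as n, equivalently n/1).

G(b) = { 0 |  } => 1
G(bb) = { 0,1 |  } => 2
G(bbr) = { 0,1 | 2 } => 3/2
G(bbrb) = { 0,1,3/2 | 2 } => 7/4
G(bbrbb) = { 0,1,3/2,7/4 | 2 } => 15/8
G(bbrbbr) = { 0,1,3/2,7/4 | 15/8,2 } => 29/16
G(bbrbbrr) = { 0,1,3/2,7/4 | 29/16,15/8,2 } => 57/32
G(bbrbbrrb) = { 0,1,3/2,7/4,57/32 | 29/16,15/8,2 } => 115/64
G(bbrbbrrbb) = { 0,1,3/2,7/4,57/32,115/64 | 29/16,15/8,2 } => 231/128
G(bbrbbrrbbr) = { 0,1,3/2,7/4,57/32,115/64 | 231/128,29/16,15/8,2 } => 461/256
G(bbrbbrrbbrr) = { 0,1,3/2,7/4,57/32,115/64 | 461/256,231/128,29/16,15/8,2 } => 921/512
G(bbrbbrrbbrrb) = { 0,1,3/2,7/4,57/32,115/64,921/512 | 461/256,231/128,29/16,15/8,2 } => 1843/1024
G(bbrbbrrbbrrbb) = { 0,1,3/2,7/4,57/32,115/64,921/512,1843/1024 | 461/256,231/128,29/16,15/8,2 } => 3687/2048
G(bbrbbrrbbrrbbr) = { 0,1,3/2,7/4,57/32,115/64,921/512,1843/1024 | 3687/2048,461/256,231/128,29/16,15/8,2 } => 7373/4096
G(bbrbbrrbbrrbbrr) = { 0,1,3/2,7/4,57/32,115/64,921/512,1843/1024 | 7373/4096,3687/2048,461/256,231/128,29/16,15/8,2 } => 14745/8192

14745/8192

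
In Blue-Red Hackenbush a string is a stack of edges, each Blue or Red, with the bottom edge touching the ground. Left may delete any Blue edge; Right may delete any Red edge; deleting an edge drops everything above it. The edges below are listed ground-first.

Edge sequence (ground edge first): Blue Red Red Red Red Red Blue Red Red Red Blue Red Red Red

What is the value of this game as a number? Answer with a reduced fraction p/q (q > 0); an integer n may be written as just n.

value_1 [B]  L=[0]  R=[—]  so 1
value_2 [BR]  L=[0]  R=[1]  so 1/2
value_3 [BRR]  L=[0]  R=[1/2, 1]  so 1/4
value_4 [BRRR]  L=[0]  R=[1/4, 1/2, 1]  so 1/8
value_5 [BRRRR]  L=[0]  R=[1/8, 1/4, 1/2, 1]  so 1/16
value_6 [BRRRRR]  L=[0]  R=[1/16, 1/8, 1/4, 1/2, 1]  so 1/32
value_7 [BRRRRRB]  L=[0, 1/32]  R=[1/16, 1/8, 1/4, 1/2, 1]  so 3/64
value_8 [BRRRRRBR]  L=[0, 1/32]  R=[3/64, 1/16, 1/8, 1/4, 1/2, 1]  so 5/128
value_9 [BRRRRRBRR]  L=[0, 1/32]  R=[5/128, 3/64, 1/16, 1/8, 1/4, 1/2, 1]  so 9/256
value_10 [BRRRRRBRRR]  L=[0, 1/32]  R=[9/256, 5/128, 3/64, 1/16, 1/8, 1/4, 1/2, 1]  so 17/512
value_11 [BRRRRRBRRRB]  L=[0, 1/32, 17/512]  R=[9/256, 5/128, 3/64, 1/16, 1/8, 1/4, 1/2, 1]  so 35/1024
value_12 [BRRRRRBRRRBR]  L=[0, 1/32, 17/512]  R=[35/1024, 9/256, 5/128, 3/64, 1/16, 1/8, 1/4, 1/2, 1]  so 69/2048
value_13 [BRRRRRBRRRBRR]  L=[0, 1/32, 17/512]  R=[69/2048, 35/1024, 9/256, 5/128, 3/64, 1/16, 1/8, 1/4, 1/2, 1]  so 137/4096
value_14 [BRRRRRBRRRBRRR]  L=[0, 1/32, 17/512]  R=[137/4096, 69/2048, 35/1024, 9/256, 5/128, 3/64, 1/16, 1/8, 1/4, 1/2, 1]  so 273/8192

273/8192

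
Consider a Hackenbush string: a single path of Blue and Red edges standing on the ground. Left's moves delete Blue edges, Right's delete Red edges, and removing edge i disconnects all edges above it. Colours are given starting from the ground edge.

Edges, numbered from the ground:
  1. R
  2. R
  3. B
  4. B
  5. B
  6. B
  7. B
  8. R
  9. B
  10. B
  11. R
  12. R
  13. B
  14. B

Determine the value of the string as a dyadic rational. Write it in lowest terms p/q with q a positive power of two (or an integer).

-4249/4096

Recurse on prefixes of the 14-edge string R R B B B B B R B B R R B B:
edge 1 of 14 (R): { · | 0 } so -1
edge 2 of 14 (R): { · | -1,0 } so -2
edge 3 of 14 (B): { -2 | -1,0 } so -3/2
edge 4 of 14 (B): { -2,-3/2 | -1,0 } so -5/4
edge 5 of 14 (B): { -2,-3/2,-5/4 | -1,0 } so -9/8
edge 6 of 14 (B): { -2,-3/2,-5/4,-9/8 | -1,0 } so -17/16
edge 7 of 14 (B): { -2,-3/2,-5/4,-9/8,-17/16 | -1,0 } so -33/32
edge 8 of 14 (R): { -2,-3/2,-5/4,-9/8,-17/16 | -33/32,-1,0 } so -67/64
edge 9 of 14 (B): { -2,-3/2,-5/4,-9/8,-17/16,-67/64 | -33/32,-1,0 } so -133/128
edge 10 of 14 (B): { -2,-3/2,-5/4,-9/8,-17/16,-67/64,-133/128 | -33/32,-1,0 } so -265/256
edge 11 of 14 (R): { -2,-3/2,-5/4,-9/8,-17/16,-67/64,-133/128 | -265/256,-33/32,-1,0 } so -531/512
edge 12 of 14 (R): { -2,-3/2,-5/4,-9/8,-17/16,-67/64,-133/128 | -531/512,-265/256,-33/32,-1,0 } so -1063/1024
edge 13 of 14 (B): { -2,-3/2,-5/4,-9/8,-17/16,-67/64,-133/128,-1063/1024 | -531/512,-265/256,-33/32,-1,0 } so -2125/2048
edge 14 of 14 (B): { -2,-3/2,-5/4,-9/8,-17/16,-67/64,-133/128,-1063/1024,-2125/2048 | -531/512,-265/256,-33/32,-1,0 } so -4249/4096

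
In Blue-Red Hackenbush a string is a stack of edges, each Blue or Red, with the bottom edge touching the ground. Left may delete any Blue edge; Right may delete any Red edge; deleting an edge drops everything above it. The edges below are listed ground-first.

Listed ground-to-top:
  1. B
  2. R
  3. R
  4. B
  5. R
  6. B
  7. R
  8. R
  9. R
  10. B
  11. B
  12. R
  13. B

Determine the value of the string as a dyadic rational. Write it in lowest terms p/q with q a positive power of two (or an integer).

1307/4096

B: Left { 0 }, Right { · } ⇒ simplest 1
BR: Left { 0 }, Right { 1 } ⇒ simplest 1/2
BRR: Left { 0 }, Right { 1/2, 1 } ⇒ simplest 1/4
BRRB: Left { 0, 1/4 }, Right { 1/2, 1 } ⇒ simplest 3/8
BRRBR: Left { 0, 1/4 }, Right { 3/8, 1/2, 1 } ⇒ simplest 5/16
BRRBRB: Left { 0, 1/4, 5/16 }, Right { 3/8, 1/2, 1 } ⇒ simplest 11/32
BRRBRBR: Left { 0, 1/4, 5/16 }, Right { 11/32, 3/8, 1/2, 1 } ⇒ simplest 21/64
BRRBRBRR: Left { 0, 1/4, 5/16 }, Right { 21/64, 11/32, 3/8, 1/2, 1 } ⇒ simplest 41/128
BRRBRBRRR: Left { 0, 1/4, 5/16 }, Right { 41/128, 21/64, 11/32, 3/8, 1/2, 1 } ⇒ simplest 81/256
BRRBRBRRRB: Left { 0, 1/4, 5/16, 81/256 }, Right { 41/128, 21/64, 11/32, 3/8, 1/2, 1 } ⇒ simplest 163/512
BRRBRBRRRBB: Left { 0, 1/4, 5/16, 81/256, 163/512 }, Right { 41/128, 21/64, 11/32, 3/8, 1/2, 1 } ⇒ simplest 327/1024
BRRBRBRRRBBR: Left { 0, 1/4, 5/16, 81/256, 163/512 }, Right { 327/1024, 41/128, 21/64, 11/32, 3/8, 1/2, 1 } ⇒ simplest 653/2048
BRRBRBRRRBBRB: Left { 0, 1/4, 5/16, 81/256, 163/512, 653/2048 }, Right { 327/1024, 41/128, 21/64, 11/32, 3/8, 1/2, 1 } ⇒ simplest 1307/4096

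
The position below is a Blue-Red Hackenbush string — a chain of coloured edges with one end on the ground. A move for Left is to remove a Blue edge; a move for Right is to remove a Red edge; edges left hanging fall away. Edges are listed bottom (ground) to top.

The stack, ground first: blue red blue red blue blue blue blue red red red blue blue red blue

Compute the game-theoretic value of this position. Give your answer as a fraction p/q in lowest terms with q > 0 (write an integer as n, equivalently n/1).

12059/16384

Recurse on prefixes of the 15-edge string blue red blue red blue blue blue blue red red red blue blue red blue:
1 of 15 · b · max L 0 · min R +∞ -> 1
2 of 15 · br · max L 0 · min R 1 -> 1/2
3 of 15 · brb · max L 1/2 · min R 1 -> 3/4
4 of 15 · brbr · max L 1/2 · min R 3/4 -> 5/8
5 of 15 · brbrb · max L 5/8 · min R 3/4 -> 11/16
6 of 15 · brbrbb · max L 11/16 · min R 3/4 -> 23/32
7 of 15 · brbrbbb · max L 23/32 · min R 3/4 -> 47/64
8 of 15 · brbrbbbb · max L 47/64 · min R 3/4 -> 95/128
9 of 15 · brbrbbbbr · max L 47/64 · min R 95/128 -> 189/256
10 of 15 · brbrbbbbrr · max L 47/64 · min R 189/256 -> 377/512
11 of 15 · brbrbbbbrrr · max L 47/64 · min R 377/512 -> 753/1024
12 of 15 · brbrbbbbrrrb · max L 753/1024 · min R 377/512 -> 1507/2048
13 of 15 · brbrbbbbrrrbb · max L 1507/2048 · min R 377/512 -> 3015/4096
14 of 15 · brbrbbbbrrrbbr · max L 1507/2048 · min R 3015/4096 -> 6029/8192
15 of 15 · brbrbbbbrrrbbrb · max L 6029/8192 · min R 3015/4096 -> 12059/16384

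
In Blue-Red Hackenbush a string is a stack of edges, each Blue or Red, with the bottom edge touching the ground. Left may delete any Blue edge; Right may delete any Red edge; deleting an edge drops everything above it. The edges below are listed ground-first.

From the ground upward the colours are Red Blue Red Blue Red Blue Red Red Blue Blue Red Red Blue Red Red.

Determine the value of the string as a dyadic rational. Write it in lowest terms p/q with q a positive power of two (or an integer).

val(R) = { (no moves) | 0 } = -1
val(RB) = { -1 | 0 } = -1/2
val(RBR) = { -1 | -1/2; 0 } = -3/4
val(RBRB) = { -1; -3/4 | -1/2; 0 } = -5/8
val(RBRBR) = { -1; -3/4 | -5/8; -1/2; 0 } = -11/16
val(RBRBRB) = { -1; -3/4; -11/16 | -5/8; -1/2; 0 } = -21/32
val(RBRBRBR) = { -1; -3/4; -11/16 | -21/32; -5/8; -1/2; 0 } = -43/64
val(RBRBRBRR) = { -1; -3/4; -11/16 | -43/64; -21/32; -5/8; -1/2; 0 } = -87/128
val(RBRBRBRRB) = { -1; -3/4; -11/16; -87/128 | -43/64; -21/32; -5/8; -1/2; 0 } = -173/256
val(RBRBRBRRBB) = { -1; -3/4; -11/16; -87/128; -173/256 | -43/64; -21/32; -5/8; -1/2; 0 } = -345/512
val(RBRBRBRRBBR) = { -1; -3/4; -11/16; -87/128; -173/256 | -345/512; -43/64; -21/32; -5/8; -1/2; 0 } = -691/1024
val(RBRBRBRRBBRR) = { -1; -3/4; -11/16; -87/128; -173/256 | -691/1024; -345/512; -43/64; -21/32; -5/8; -1/2; 0 } = -1383/2048
val(RBRBRBRRBBRRB) = { -1; -3/4; -11/16; -87/128; -173/256; -1383/2048 | -691/1024; -345/512; -43/64; -21/32; -5/8; -1/2; 0 } = -2765/4096
val(RBRBRBRRBBRRBR) = { -1; -3/4; -11/16; -87/128; -173/256; -1383/2048 | -2765/4096; -691/1024; -345/512; -43/64; -21/32; -5/8; -1/2; 0 } = -5531/8192
val(RBRBRBRRBBRRBRR) = { -1; -3/4; -11/16; -87/128; -173/256; -1383/2048 | -5531/8192; -2765/4096; -691/1024; -345/512; -43/64; -21/32; -5/8; -1/2; 0 } = -11063/16384

-11063/16384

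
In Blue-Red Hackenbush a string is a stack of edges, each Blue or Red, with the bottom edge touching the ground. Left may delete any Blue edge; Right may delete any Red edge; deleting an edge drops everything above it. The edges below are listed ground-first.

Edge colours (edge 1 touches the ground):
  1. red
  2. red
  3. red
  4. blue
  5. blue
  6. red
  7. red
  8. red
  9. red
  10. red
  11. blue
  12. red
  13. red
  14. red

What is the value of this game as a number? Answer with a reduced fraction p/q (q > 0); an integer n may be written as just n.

-5103/2048

edge 1 of 14 (red): { ∅ | 0 } → -1
edge 2 of 14 (red): { ∅ | -1 0 } → -2
edge 3 of 14 (red): { ∅ | -2 -1 0 } → -3
edge 4 of 14 (blue): { -3 | -2 -1 0 } → -5/2
edge 5 of 14 (blue): { -3 -5/2 | -2 -1 0 } → -9/4
edge 6 of 14 (red): { -3 -5/2 | -9/4 -2 -1 0 } → -19/8
edge 7 of 14 (red): { -3 -5/2 | -19/8 -9/4 -2 -1 0 } → -39/16
edge 8 of 14 (red): { -3 -5/2 | -39/16 -19/8 -9/4 -2 -1 0 } → -79/32
edge 9 of 14 (red): { -3 -5/2 | -79/32 -39/16 -19/8 -9/4 -2 -1 0 } → -159/64
edge 10 of 14 (red): { -3 -5/2 | -159/64 -79/32 -39/16 -19/8 -9/4 -2 -1 0 } → -319/128
edge 11 of 14 (blue): { -3 -5/2 -319/128 | -159/64 -79/32 -39/16 -19/8 -9/4 -2 -1 0 } → -637/256
edge 12 of 14 (red): { -3 -5/2 -319/128 | -637/256 -159/64 -79/32 -39/16 -19/8 -9/4 -2 -1 0 } → -1275/512
edge 13 of 14 (red): { -3 -5/2 -319/128 | -1275/512 -637/256 -159/64 -79/32 -39/16 -19/8 -9/4 -2 -1 0 } → -2551/1024
edge 14 of 14 (red): { -3 -5/2 -319/128 | -2551/1024 -1275/512 -637/256 -159/64 -79/32 -39/16 -19/8 -9/4 -2 -1 0 } → -5103/2048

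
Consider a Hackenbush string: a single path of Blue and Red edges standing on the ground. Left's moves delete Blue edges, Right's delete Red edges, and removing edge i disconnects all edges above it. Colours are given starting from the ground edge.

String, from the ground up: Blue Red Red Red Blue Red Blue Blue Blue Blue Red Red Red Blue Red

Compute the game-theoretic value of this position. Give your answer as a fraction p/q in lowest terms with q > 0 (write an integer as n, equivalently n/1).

3013/16384

g_1 [B]  L=[0]  R=[∅]  ⇒ 1
g_2 [BR]  L=[0]  R=[1]  ⇒ 1/2
g_3 [BRR]  L=[0]  R=[1/2, 1]  ⇒ 1/4
g_4 [BRRR]  L=[0]  R=[1/4, 1/2, 1]  ⇒ 1/8
g_5 [BRRRB]  L=[0, 1/8]  R=[1/4, 1/2, 1]  ⇒ 3/16
g_6 [BRRRBR]  L=[0, 1/8]  R=[3/16, 1/4, 1/2, 1]  ⇒ 5/32
g_7 [BRRRBRB]  L=[0, 1/8, 5/32]  R=[3/16, 1/4, 1/2, 1]  ⇒ 11/64
g_8 [BRRRBRBB]  L=[0, 1/8, 5/32, 11/64]  R=[3/16, 1/4, 1/2, 1]  ⇒ 23/128
g_9 [BRRRBRBBB]  L=[0, 1/8, 5/32, 11/64, 23/128]  R=[3/16, 1/4, 1/2, 1]  ⇒ 47/256
g_10 [BRRRBRBBBB]  L=[0, 1/8, 5/32, 11/64, 23/128, 47/256]  R=[3/16, 1/4, 1/2, 1]  ⇒ 95/512
g_11 [BRRRBRBBBBR]  L=[0, 1/8, 5/32, 11/64, 23/128, 47/256]  R=[95/512, 3/16, 1/4, 1/2, 1]  ⇒ 189/1024
g_12 [BRRRBRBBBBRR]  L=[0, 1/8, 5/32, 11/64, 23/128, 47/256]  R=[189/1024, 95/512, 3/16, 1/4, 1/2, 1]  ⇒ 377/2048
g_13 [BRRRBRBBBBRRR]  L=[0, 1/8, 5/32, 11/64, 23/128, 47/256]  R=[377/2048, 189/1024, 95/512, 3/16, 1/4, 1/2, 1]  ⇒ 753/4096
g_14 [BRRRBRBBBBRRRB]  L=[0, 1/8, 5/32, 11/64, 23/128, 47/256, 753/4096]  R=[377/2048, 189/1024, 95/512, 3/16, 1/4, 1/2, 1]  ⇒ 1507/8192
g_15 [BRRRBRBBBBRRRBR]  L=[0, 1/8, 5/32, 11/64, 23/128, 47/256, 753/4096]  R=[1507/8192, 377/2048, 189/1024, 95/512, 3/16, 1/4, 1/2, 1]  ⇒ 3013/16384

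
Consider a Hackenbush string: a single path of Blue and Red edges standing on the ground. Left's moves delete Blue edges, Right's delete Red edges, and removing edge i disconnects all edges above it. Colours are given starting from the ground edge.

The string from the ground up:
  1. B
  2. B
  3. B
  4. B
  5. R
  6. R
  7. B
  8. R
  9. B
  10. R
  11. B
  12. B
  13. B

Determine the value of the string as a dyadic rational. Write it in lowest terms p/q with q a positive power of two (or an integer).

edge 1 of 13 (B): { 0 | (no moves) } — 1
edge 2 of 13 (B): { 0; 1 | (no moves) } — 2
edge 3 of 13 (B): { 0; 1; 2 | (no moves) } — 3
edge 4 of 13 (B): { 0; 1; 2; 3 | (no moves) } — 4
edge 5 of 13 (R): { 0; 1; 2; 3 | 4 } — 7/2
edge 6 of 13 (R): { 0; 1; 2; 3 | 7/2; 4 } — 13/4
edge 7 of 13 (B): { 0; 1; 2; 3; 13/4 | 7/2; 4 } — 27/8
edge 8 of 13 (R): { 0; 1; 2; 3; 13/4 | 27/8; 7/2; 4 } — 53/16
edge 9 of 13 (B): { 0; 1; 2; 3; 13/4; 53/16 | 27/8; 7/2; 4 } — 107/32
edge 10 of 13 (R): { 0; 1; 2; 3; 13/4; 53/16 | 107/32; 27/8; 7/2; 4 } — 213/64
edge 11 of 13 (B): { 0; 1; 2; 3; 13/4; 53/16; 213/64 | 107/32; 27/8; 7/2; 4 } — 427/128
edge 12 of 13 (B): { 0; 1; 2; 3; 13/4; 53/16; 213/64; 427/128 | 107/32; 27/8; 7/2; 4 } — 855/256
edge 13 of 13 (B): { 0; 1; 2; 3; 13/4; 53/16; 213/64; 427/128; 855/256 | 107/32; 27/8; 7/2; 4 } — 1711/512

1711/512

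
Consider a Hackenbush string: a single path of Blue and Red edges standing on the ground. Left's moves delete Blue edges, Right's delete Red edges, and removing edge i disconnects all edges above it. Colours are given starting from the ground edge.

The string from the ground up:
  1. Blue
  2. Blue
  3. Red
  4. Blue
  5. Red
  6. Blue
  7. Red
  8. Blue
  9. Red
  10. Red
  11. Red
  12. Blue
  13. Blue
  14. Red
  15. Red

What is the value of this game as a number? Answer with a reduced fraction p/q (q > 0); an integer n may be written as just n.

13593/8192

Build val(s[:k]) for k = 1..15, string s = Blue Blue Red Blue Red Blue Red Blue Red Red Red Blue Blue Red Red.
B: Left { 0 }, Right { · } -> simplest 1
BB: Left { 0,1 }, Right { · } -> simplest 2
BBR: Left { 0,1 }, Right { 2 } -> simplest 3/2
BBRB: Left { 0,1,3/2 }, Right { 2 } -> simplest 7/4
BBRBR: Left { 0,1,3/2 }, Right { 7/4,2 } -> simplest 13/8
BBRBRB: Left { 0,1,3/2,13/8 }, Right { 7/4,2 } -> simplest 27/16
BBRBRBR: Left { 0,1,3/2,13/8 }, Right { 27/16,7/4,2 } -> simplest 53/32
BBRBRBRB: Left { 0,1,3/2,13/8,53/32 }, Right { 27/16,7/4,2 } -> simplest 107/64
BBRBRBRBR: Left { 0,1,3/2,13/8,53/32 }, Right { 107/64,27/16,7/4,2 } -> simplest 213/128
BBRBRBRBRR: Left { 0,1,3/2,13/8,53/32 }, Right { 213/128,107/64,27/16,7/4,2 } -> simplest 425/256
BBRBRBRBRRR: Left { 0,1,3/2,13/8,53/32 }, Right { 425/256,213/128,107/64,27/16,7/4,2 } -> simplest 849/512
BBRBRBRBRRRB: Left { 0,1,3/2,13/8,53/32,849/512 }, Right { 425/256,213/128,107/64,27/16,7/4,2 } -> simplest 1699/1024
BBRBRBRBRRRBB: Left { 0,1,3/2,13/8,53/32,849/512,1699/1024 }, Right { 425/256,213/128,107/64,27/16,7/4,2 } -> simplest 3399/2048
BBRBRBRBRRRBBR: Left { 0,1,3/2,13/8,53/32,849/512,1699/1024 }, Right { 3399/2048,425/256,213/128,107/64,27/16,7/4,2 } -> simplest 6797/4096
BBRBRBRBRRRBBRR: Left { 0,1,3/2,13/8,53/32,849/512,1699/1024 }, Right { 6797/4096,3399/2048,425/256,213/128,107/64,27/16,7/4,2 } -> simplest 13593/8192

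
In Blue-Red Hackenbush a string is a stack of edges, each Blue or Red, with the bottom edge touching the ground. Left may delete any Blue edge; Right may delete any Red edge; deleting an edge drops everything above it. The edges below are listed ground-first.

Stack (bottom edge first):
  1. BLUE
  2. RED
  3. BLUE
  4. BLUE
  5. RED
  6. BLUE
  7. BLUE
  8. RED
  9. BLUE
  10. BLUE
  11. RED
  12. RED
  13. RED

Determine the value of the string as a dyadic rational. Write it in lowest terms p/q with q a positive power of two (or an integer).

G(B) = { 0 |  } -> 1
G(BR) = { 0 | 1 } -> 1/2
G(BRB) = { 0, 1/2 | 1 } -> 3/4
G(BRBB) = { 0, 1/2, 3/4 | 1 } -> 7/8
G(BRBBR) = { 0, 1/2, 3/4 | 7/8, 1 } -> 13/16
G(BRBBRB) = { 0, 1/2, 3/4, 13/16 | 7/8, 1 } -> 27/32
G(BRBBRBB) = { 0, 1/2, 3/4, 13/16, 27/32 | 7/8, 1 } -> 55/64
G(BRBBRBBR) = { 0, 1/2, 3/4, 13/16, 27/32 | 55/64, 7/8, 1 } -> 109/128
G(BRBBRBBRB) = { 0, 1/2, 3/4, 13/16, 27/32, 109/128 | 55/64, 7/8, 1 } -> 219/256
G(BRBBRBBRBB) = { 0, 1/2, 3/4, 13/16, 27/32, 109/128, 219/256 | 55/64, 7/8, 1 } -> 439/512
G(BRBBRBBRBBR) = { 0, 1/2, 3/4, 13/16, 27/32, 109/128, 219/256 | 439/512, 55/64, 7/8, 1 } -> 877/1024
G(BRBBRBBRBBRR) = { 0, 1/2, 3/4, 13/16, 27/32, 109/128, 219/256 | 877/1024, 439/512, 55/64, 7/8, 1 } -> 1753/2048
G(BRBBRBBRBBRRR) = { 0, 1/2, 3/4, 13/16, 27/32, 109/128, 219/256 | 1753/2048, 877/1024, 439/512, 55/64, 7/8, 1 } -> 3505/4096

3505/4096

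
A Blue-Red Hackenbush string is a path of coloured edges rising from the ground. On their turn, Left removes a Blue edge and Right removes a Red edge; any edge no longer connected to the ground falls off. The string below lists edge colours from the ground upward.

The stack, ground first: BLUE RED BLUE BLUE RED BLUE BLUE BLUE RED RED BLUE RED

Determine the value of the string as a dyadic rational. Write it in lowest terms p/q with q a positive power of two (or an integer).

edge 1 of 12 (BLUE): { 0 | — } = 1
edge 2 of 12 (RED): { 0 | 1 } = 1/2
edge 3 of 12 (BLUE): { 0,1/2 | 1 } = 3/4
edge 4 of 12 (BLUE): { 0,1/2,3/4 | 1 } = 7/8
edge 5 of 12 (RED): { 0,1/2,3/4 | 7/8,1 } = 13/16
edge 6 of 12 (BLUE): { 0,1/2,3/4,13/16 | 7/8,1 } = 27/32
edge 7 of 12 (BLUE): { 0,1/2,3/4,13/16,27/32 | 7/8,1 } = 55/64
edge 8 of 12 (BLUE): { 0,1/2,3/4,13/16,27/32,55/64 | 7/8,1 } = 111/128
edge 9 of 12 (RED): { 0,1/2,3/4,13/16,27/32,55/64 | 111/128,7/8,1 } = 221/256
edge 10 of 12 (RED): { 0,1/2,3/4,13/16,27/32,55/64 | 221/256,111/128,7/8,1 } = 441/512
edge 11 of 12 (BLUE): { 0,1/2,3/4,13/16,27/32,55/64,441/512 | 221/256,111/128,7/8,1 } = 883/1024
edge 12 of 12 (RED): { 0,1/2,3/4,13/16,27/32,55/64,441/512 | 883/1024,221/256,111/128,7/8,1 } = 1765/2048

1765/2048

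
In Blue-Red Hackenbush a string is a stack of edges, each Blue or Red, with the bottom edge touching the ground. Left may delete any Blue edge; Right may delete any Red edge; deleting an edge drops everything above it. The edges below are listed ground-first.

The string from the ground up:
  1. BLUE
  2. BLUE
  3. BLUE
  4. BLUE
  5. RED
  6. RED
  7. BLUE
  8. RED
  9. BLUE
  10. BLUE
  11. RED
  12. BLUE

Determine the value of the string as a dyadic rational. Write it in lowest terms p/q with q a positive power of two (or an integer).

Build G(s[:k]) for k = 1..12, string s = BLUE BLUE BLUE BLUE RED RED BLUE RED BLUE BLUE RED BLUE.
1 of 12 · B · max L 0 · min R +∞ so 1
2 of 12 · BB · max L 1 · min R +∞ so 2
3 of 12 · BBB · max L 2 · min R +∞ so 3
4 of 12 · BBBB · max L 3 · min R +∞ so 4
5 of 12 · BBBBR · max L 3 · min R 4 so 7/2
6 of 12 · BBBBRR · max L 3 · min R 7/2 so 13/4
7 of 12 · BBBBRRB · max L 13/4 · min R 7/2 so 27/8
8 of 12 · BBBBRRBR · max L 13/4 · min R 27/8 so 53/16
9 of 12 · BBBBRRBRB · max L 53/16 · min R 27/8 so 107/32
10 of 12 · BBBBRRBRBB · max L 107/32 · min R 27/8 so 215/64
11 of 12 · BBBBRRBRBBR · max L 107/32 · min R 215/64 so 429/128
12 of 12 · BBBBRRBRBBRB · max L 429/128 · min R 215/64 so 859/256

859/256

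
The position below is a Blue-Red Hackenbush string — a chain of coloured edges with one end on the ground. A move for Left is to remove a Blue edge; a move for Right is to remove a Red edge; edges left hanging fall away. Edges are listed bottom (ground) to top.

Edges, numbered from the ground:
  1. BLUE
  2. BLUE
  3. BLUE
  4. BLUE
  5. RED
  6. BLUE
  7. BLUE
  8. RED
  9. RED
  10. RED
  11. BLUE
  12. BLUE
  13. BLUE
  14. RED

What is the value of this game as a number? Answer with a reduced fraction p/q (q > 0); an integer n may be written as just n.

value(B) = { 0 | ∅ } → 1
value(BB) = { 0,1 | ∅ } → 2
value(BBB) = { 0,1,2 | ∅ } → 3
value(BBBB) = { 0,1,2,3 | ∅ } → 4
value(BBBBR) = { 0,1,2,3 | 4 } → 7/2
value(BBBBRB) = { 0,1,2,3,7/2 | 4 } → 15/4
value(BBBBRBB) = { 0,1,2,3,7/2,15/4 | 4 } → 31/8
value(BBBBRBBR) = { 0,1,2,3,7/2,15/4 | 31/8,4 } → 61/16
value(BBBBRBBRR) = { 0,1,2,3,7/2,15/4 | 61/16,31/8,4 } → 121/32
value(BBBBRBBRRR) = { 0,1,2,3,7/2,15/4 | 121/32,61/16,31/8,4 } → 241/64
value(BBBBRBBRRRB) = { 0,1,2,3,7/2,15/4,241/64 | 121/32,61/16,31/8,4 } → 483/128
value(BBBBRBBRRRBB) = { 0,1,2,3,7/2,15/4,241/64,483/128 | 121/32,61/16,31/8,4 } → 967/256
value(BBBBRBBRRRBBB) = { 0,1,2,3,7/2,15/4,241/64,483/128,967/256 | 121/32,61/16,31/8,4 } → 1935/512
value(BBBBRBBRRRBBBR) = { 0,1,2,3,7/2,15/4,241/64,483/128,967/256 | 1935/512,121/32,61/16,31/8,4 } → 3869/1024

3869/1024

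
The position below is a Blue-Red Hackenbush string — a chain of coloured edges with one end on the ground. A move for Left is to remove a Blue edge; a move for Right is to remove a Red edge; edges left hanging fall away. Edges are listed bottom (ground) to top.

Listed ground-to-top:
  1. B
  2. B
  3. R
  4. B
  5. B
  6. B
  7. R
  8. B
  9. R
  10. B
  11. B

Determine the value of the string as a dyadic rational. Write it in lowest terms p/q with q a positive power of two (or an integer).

983/512

step 1: add B to get B; options L={ 0 } R={  } -> 1
step 2: add B to get BB; options L={ 0, 1 } R={  } -> 2
step 3: add R to get BBR; options L={ 0, 1 } R={ 2 } -> 3/2
step 4: add B to get BBRB; options L={ 0, 1, 3/2 } R={ 2 } -> 7/4
step 5: add B to get BBRBB; options L={ 0, 1, 3/2, 7/4 } R={ 2 } -> 15/8
step 6: add B to get BBRBBB; options L={ 0, 1, 3/2, 7/4, 15/8 } R={ 2 } -> 31/16
step 7: add R to get BBRBBBR; options L={ 0, 1, 3/2, 7/4, 15/8 } R={ 31/16, 2 } -> 61/32
step 8: add B to get BBRBBBRB; options L={ 0, 1, 3/2, 7/4, 15/8, 61/32 } R={ 31/16, 2 } -> 123/64
step 9: add R to get BBRBBBRBR; options L={ 0, 1, 3/2, 7/4, 15/8, 61/32 } R={ 123/64, 31/16, 2 } -> 245/128
step 10: add B to get BBRBBBRBRB; options L={ 0, 1, 3/2, 7/4, 15/8, 61/32, 245/128 } R={ 123/64, 31/16, 2 } -> 491/256
step 11: add B to get BBRBBBRBRBB; options L={ 0, 1, 3/2, 7/4, 15/8, 61/32, 245/128, 491/256 } R={ 123/64, 31/16, 2 } -> 983/512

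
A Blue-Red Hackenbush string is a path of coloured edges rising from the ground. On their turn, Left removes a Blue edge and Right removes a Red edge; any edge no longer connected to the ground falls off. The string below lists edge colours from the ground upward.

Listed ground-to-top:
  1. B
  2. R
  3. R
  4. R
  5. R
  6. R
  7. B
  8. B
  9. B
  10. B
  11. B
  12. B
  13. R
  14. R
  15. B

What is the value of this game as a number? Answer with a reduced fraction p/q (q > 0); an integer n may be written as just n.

1011/16384

Recurse on prefixes of the 15-edge string B R R R R R B B B B B B R R B:
G(B) = { 0 | (no moves) } — 1
G(BR) = { 0 | 1 } — 1/2
G(BRR) = { 0 | 1/2; 1 } — 1/4
G(BRRR) = { 0 | 1/4; 1/2; 1 } — 1/8
G(BRRRR) = { 0 | 1/8; 1/4; 1/2; 1 } — 1/16
G(BRRRRR) = { 0 | 1/16; 1/8; 1/4; 1/2; 1 } — 1/32
G(BRRRRRB) = { 0; 1/32 | 1/16; 1/8; 1/4; 1/2; 1 } — 3/64
G(BRRRRRBB) = { 0; 1/32; 3/64 | 1/16; 1/8; 1/4; 1/2; 1 } — 7/128
G(BRRRRRBBB) = { 0; 1/32; 3/64; 7/128 | 1/16; 1/8; 1/4; 1/2; 1 } — 15/256
G(BRRRRRBBBB) = { 0; 1/32; 3/64; 7/128; 15/256 | 1/16; 1/8; 1/4; 1/2; 1 } — 31/512
G(BRRRRRBBBBB) = { 0; 1/32; 3/64; 7/128; 15/256; 31/512 | 1/16; 1/8; 1/4; 1/2; 1 } — 63/1024
G(BRRRRRBBBBBB) = { 0; 1/32; 3/64; 7/128; 15/256; 31/512; 63/1024 | 1/16; 1/8; 1/4; 1/2; 1 } — 127/2048
G(BRRRRRBBBBBBR) = { 0; 1/32; 3/64; 7/128; 15/256; 31/512; 63/1024 | 127/2048; 1/16; 1/8; 1/4; 1/2; 1 } — 253/4096
G(BRRRRRBBBBBBRR) = { 0; 1/32; 3/64; 7/128; 15/256; 31/512; 63/1024 | 253/4096; 127/2048; 1/16; 1/8; 1/4; 1/2; 1 } — 505/8192
G(BRRRRRBBBBBBRRB) = { 0; 1/32; 3/64; 7/128; 15/256; 31/512; 63/1024; 505/8192 | 253/4096; 127/2048; 1/16; 1/8; 1/4; 1/2; 1 } — 1011/16384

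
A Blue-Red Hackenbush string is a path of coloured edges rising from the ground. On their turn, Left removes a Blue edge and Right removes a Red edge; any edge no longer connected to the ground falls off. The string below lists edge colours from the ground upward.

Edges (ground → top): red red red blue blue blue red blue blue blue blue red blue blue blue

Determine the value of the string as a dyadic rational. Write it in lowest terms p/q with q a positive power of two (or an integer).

step 1: add red to get r; options L={ (no moves) } R={ 0 } → -1
step 2: add red to get rr; options L={ (no moves) } R={ -1,0 } → -2
step 3: add red to get rrr; options L={ (no moves) } R={ -2,-1,0 } → -3
step 4: add blue to get rrrb; options L={ -3 } R={ -2,-1,0 } → -5/2
step 5: add blue to get rrrbb; options L={ -3,-5/2 } R={ -2,-1,0 } → -9/4
step 6: add blue to get rrrbbb; options L={ -3,-5/2,-9/4 } R={ -2,-1,0 } → -17/8
step 7: add red to get rrrbbbr; options L={ -3,-5/2,-9/4 } R={ -17/8,-2,-1,0 } → -35/16
step 8: add blue to get rrrbbbrb; options L={ -3,-5/2,-9/4,-35/16 } R={ -17/8,-2,-1,0 } → -69/32
step 9: add blue to get rrrbbbrbb; options L={ -3,-5/2,-9/4,-35/16,-69/32 } R={ -17/8,-2,-1,0 } → -137/64
step 10: add blue to get rrrbbbrbbb; options L={ -3,-5/2,-9/4,-35/16,-69/32,-137/64 } R={ -17/8,-2,-1,0 } → -273/128
step 11: add blue to get rrrbbbrbbbb; options L={ -3,-5/2,-9/4,-35/16,-69/32,-137/64,-273/128 } R={ -17/8,-2,-1,0 } → -545/256
step 12: add red to get rrrbbbrbbbbr; options L={ -3,-5/2,-9/4,-35/16,-69/32,-137/64,-273/128 } R={ -545/256,-17/8,-2,-1,0 } → -1091/512
step 13: add blue to get rrrbbbrbbbbrb; options L={ -3,-5/2,-9/4,-35/16,-69/32,-137/64,-273/128,-1091/512 } R={ -545/256,-17/8,-2,-1,0 } → -2181/1024
step 14: add blue to get rrrbbbrbbbbrbb; options L={ -3,-5/2,-9/4,-35/16,-69/32,-137/64,-273/128,-1091/512,-2181/1024 } R={ -545/256,-17/8,-2,-1,0 } → -4361/2048
step 15: add blue to get rrrbbbrbbbbrbbb; options L={ -3,-5/2,-9/4,-35/16,-69/32,-137/64,-273/128,-1091/512,-2181/1024,-4361/2048 } R={ -545/256,-17/8,-2,-1,0 } → -8721/4096

-8721/4096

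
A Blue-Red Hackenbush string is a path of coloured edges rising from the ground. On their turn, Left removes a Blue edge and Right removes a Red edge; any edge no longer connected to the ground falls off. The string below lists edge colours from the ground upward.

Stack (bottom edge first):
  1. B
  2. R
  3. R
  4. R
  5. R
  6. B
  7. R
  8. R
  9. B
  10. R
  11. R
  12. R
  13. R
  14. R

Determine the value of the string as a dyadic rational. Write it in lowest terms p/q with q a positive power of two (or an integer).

B: Left { 0 }, Right {  } -> simplest 1
BR: Left { 0 }, Right { 1 } -> simplest 1/2
BRR: Left { 0 }, Right { 1/2 1 } -> simplest 1/4
BRRR: Left { 0 }, Right { 1/4 1/2 1 } -> simplest 1/8
BRRRR: Left { 0 }, Right { 1/8 1/4 1/2 1 } -> simplest 1/16
BRRRRB: Left { 0 1/16 }, Right { 1/8 1/4 1/2 1 } -> simplest 3/32
BRRRRBR: Left { 0 1/16 }, Right { 3/32 1/8 1/4 1/2 1 } -> simplest 5/64
BRRRRBRR: Left { 0 1/16 }, Right { 5/64 3/32 1/8 1/4 1/2 1 } -> simplest 9/128
BRRRRBRRB: Left { 0 1/16 9/128 }, Right { 5/64 3/32 1/8 1/4 1/2 1 } -> simplest 19/256
BRRRRBRRBR: Left { 0 1/16 9/128 }, Right { 19/256 5/64 3/32 1/8 1/4 1/2 1 } -> simplest 37/512
BRRRRBRRBRR: Left { 0 1/16 9/128 }, Right { 37/512 19/256 5/64 3/32 1/8 1/4 1/2 1 } -> simplest 73/1024
BRRRRBRRBRRR: Left { 0 1/16 9/128 }, Right { 73/1024 37/512 19/256 5/64 3/32 1/8 1/4 1/2 1 } -> simplest 145/2048
BRRRRBRRBRRRR: Left { 0 1/16 9/128 }, Right { 145/2048 73/1024 37/512 19/256 5/64 3/32 1/8 1/4 1/2 1 } -> simplest 289/4096
BRRRRBRRBRRRRR: Left { 0 1/16 9/128 }, Right { 289/4096 145/2048 73/1024 37/512 19/256 5/64 3/32 1/8 1/4 1/2 1 } -> simplest 577/8192

577/8192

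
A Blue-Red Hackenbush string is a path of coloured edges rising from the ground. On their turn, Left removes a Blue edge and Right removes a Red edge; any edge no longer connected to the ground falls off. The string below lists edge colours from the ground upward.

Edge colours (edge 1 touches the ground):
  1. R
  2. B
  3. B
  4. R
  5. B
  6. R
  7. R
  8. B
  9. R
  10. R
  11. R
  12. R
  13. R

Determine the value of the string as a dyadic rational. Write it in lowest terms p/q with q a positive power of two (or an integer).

-1471/4096

G(R) = { — | 0 } ⇒ -1
G(RB) = { -1 | 0 } ⇒ -1/2
G(RBB) = { -1, -1/2 | 0 } ⇒ -1/4
G(RBBR) = { -1, -1/2 | -1/4, 0 } ⇒ -3/8
G(RBBRB) = { -1, -1/2, -3/8 | -1/4, 0 } ⇒ -5/16
G(RBBRBR) = { -1, -1/2, -3/8 | -5/16, -1/4, 0 } ⇒ -11/32
G(RBBRBRR) = { -1, -1/2, -3/8 | -11/32, -5/16, -1/4, 0 } ⇒ -23/64
G(RBBRBRRB) = { -1, -1/2, -3/8, -23/64 | -11/32, -5/16, -1/4, 0 } ⇒ -45/128
G(RBBRBRRBR) = { -1, -1/2, -3/8, -23/64 | -45/128, -11/32, -5/16, -1/4, 0 } ⇒ -91/256
G(RBBRBRRBRR) = { -1, -1/2, -3/8, -23/64 | -91/256, -45/128, -11/32, -5/16, -1/4, 0 } ⇒ -183/512
G(RBBRBRRBRRR) = { -1, -1/2, -3/8, -23/64 | -183/512, -91/256, -45/128, -11/32, -5/16, -1/4, 0 } ⇒ -367/1024
G(RBBRBRRBRRRR) = { -1, -1/2, -3/8, -23/64 | -367/1024, -183/512, -91/256, -45/128, -11/32, -5/16, -1/4, 0 } ⇒ -735/2048
G(RBBRBRRBRRRRR) = { -1, -1/2, -3/8, -23/64 | -735/2048, -367/1024, -183/512, -91/256, -45/128, -11/32, -5/16, -1/4, 0 } ⇒ -1471/4096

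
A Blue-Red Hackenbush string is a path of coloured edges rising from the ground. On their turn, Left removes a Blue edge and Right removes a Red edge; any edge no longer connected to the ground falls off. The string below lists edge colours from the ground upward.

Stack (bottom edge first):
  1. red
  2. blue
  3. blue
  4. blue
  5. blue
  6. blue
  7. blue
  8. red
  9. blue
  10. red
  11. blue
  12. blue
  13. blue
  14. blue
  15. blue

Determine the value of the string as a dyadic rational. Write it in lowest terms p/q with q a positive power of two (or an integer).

-321/16384

G(r) = { (no moves) | 0 } -> -1
G(rb) = { -1 | 0 } -> -1/2
G(rbb) = { -1; -1/2 | 0 } -> -1/4
G(rbbb) = { -1; -1/2; -1/4 | 0 } -> -1/8
G(rbbbb) = { -1; -1/2; -1/4; -1/8 | 0 } -> -1/16
G(rbbbbb) = { -1; -1/2; -1/4; -1/8; -1/16 | 0 } -> -1/32
G(rbbbbbb) = { -1; -1/2; -1/4; -1/8; -1/16; -1/32 | 0 } -> -1/64
G(rbbbbbbr) = { -1; -1/2; -1/4; -1/8; -1/16; -1/32 | -1/64; 0 } -> -3/128
G(rbbbbbbrb) = { -1; -1/2; -1/4; -1/8; -1/16; -1/32; -3/128 | -1/64; 0 } -> -5/256
G(rbbbbbbrbr) = { -1; -1/2; -1/4; -1/8; -1/16; -1/32; -3/128 | -5/256; -1/64; 0 } -> -11/512
G(rbbbbbbrbrb) = { -1; -1/2; -1/4; -1/8; -1/16; -1/32; -3/128; -11/512 | -5/256; -1/64; 0 } -> -21/1024
G(rbbbbbbrbrbb) = { -1; -1/2; -1/4; -1/8; -1/16; -1/32; -3/128; -11/512; -21/1024 | -5/256; -1/64; 0 } -> -41/2048
G(rbbbbbbrbrbbb) = { -1; -1/2; -1/4; -1/8; -1/16; -1/32; -3/128; -11/512; -21/1024; -41/2048 | -5/256; -1/64; 0 } -> -81/4096
G(rbbbbbbrbrbbbb) = { -1; -1/2; -1/4; -1/8; -1/16; -1/32; -3/128; -11/512; -21/1024; -41/2048; -81/4096 | -5/256; -1/64; 0 } -> -161/8192
G(rbbbbbbrbrbbbbb) = { -1; -1/2; -1/4; -1/8; -1/16; -1/32; -3/128; -11/512; -21/1024; -41/2048; -81/4096; -161/8192 | -5/256; -1/64; 0 } -> -321/16384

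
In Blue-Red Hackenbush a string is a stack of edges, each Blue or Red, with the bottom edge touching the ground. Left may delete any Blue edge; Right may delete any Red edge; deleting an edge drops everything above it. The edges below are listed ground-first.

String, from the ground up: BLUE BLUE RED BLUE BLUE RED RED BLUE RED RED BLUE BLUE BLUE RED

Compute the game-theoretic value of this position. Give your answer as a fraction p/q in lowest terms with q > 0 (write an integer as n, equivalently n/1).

7325/4096

Recurse on prefixes of the 14-edge string BLUE BLUE RED BLUE BLUE RED RED BLUE RED RED BLUE BLUE BLUE RED:
1 of 14 · B · max L 0 · min R +∞ → 1
2 of 14 · BB · max L 1 · min R +∞ → 2
3 of 14 · BBR · max L 1 · min R 2 → 3/2
4 of 14 · BBRB · max L 3/2 · min R 2 → 7/4
5 of 14 · BBRBB · max L 7/4 · min R 2 → 15/8
6 of 14 · BBRBBR · max L 7/4 · min R 15/8 → 29/16
7 of 14 · BBRBBRR · max L 7/4 · min R 29/16 → 57/32
8 of 14 · BBRBBRRB · max L 57/32 · min R 29/16 → 115/64
9 of 14 · BBRBBRRBR · max L 57/32 · min R 115/64 → 229/128
10 of 14 · BBRBBRRBRR · max L 57/32 · min R 229/128 → 457/256
11 of 14 · BBRBBRRBRRB · max L 457/256 · min R 229/128 → 915/512
12 of 14 · BBRBBRRBRRBB · max L 915/512 · min R 229/128 → 1831/1024
13 of 14 · BBRBBRRBRRBBB · max L 1831/1024 · min R 229/128 → 3663/2048
14 of 14 · BBRBBRRBRRBBBR · max L 1831/1024 · min R 3663/2048 → 7325/4096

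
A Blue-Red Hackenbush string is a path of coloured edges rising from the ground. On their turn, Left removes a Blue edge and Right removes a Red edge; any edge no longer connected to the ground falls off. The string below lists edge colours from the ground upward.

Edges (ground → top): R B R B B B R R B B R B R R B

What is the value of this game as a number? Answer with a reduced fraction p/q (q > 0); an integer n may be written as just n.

-9005/16384

Recurse on prefixes of the 15-edge string R B R B B B R R B B R B R R B:
R: Left { none }, Right { 0 } gives simplest -1
RB: Left { -1 }, Right { 0 } gives simplest -1/2
RBR: Left { -1 }, Right { -1/2,0 } gives simplest -3/4
RBRB: Left { -1,-3/4 }, Right { -1/2,0 } gives simplest -5/8
RBRBB: Left { -1,-3/4,-5/8 }, Right { -1/2,0 } gives simplest -9/16
RBRBBB: Left { -1,-3/4,-5/8,-9/16 }, Right { -1/2,0 } gives simplest -17/32
RBRBBBR: Left { -1,-3/4,-5/8,-9/16 }, Right { -17/32,-1/2,0 } gives simplest -35/64
RBRBBBRR: Left { -1,-3/4,-5/8,-9/16 }, Right { -35/64,-17/32,-1/2,0 } gives simplest -71/128
RBRBBBRRB: Left { -1,-3/4,-5/8,-9/16,-71/128 }, Right { -35/64,-17/32,-1/2,0 } gives simplest -141/256
RBRBBBRRBB: Left { -1,-3/4,-5/8,-9/16,-71/128,-141/256 }, Right { -35/64,-17/32,-1/2,0 } gives simplest -281/512
RBRBBBRRBBR: Left { -1,-3/4,-5/8,-9/16,-71/128,-141/256 }, Right { -281/512,-35/64,-17/32,-1/2,0 } gives simplest -563/1024
RBRBBBRRBBRB: Left { -1,-3/4,-5/8,-9/16,-71/128,-141/256,-563/1024 }, Right { -281/512,-35/64,-17/32,-1/2,0 } gives simplest -1125/2048
RBRBBBRRBBRBR: Left { -1,-3/4,-5/8,-9/16,-71/128,-141/256,-563/1024 }, Right { -1125/2048,-281/512,-35/64,-17/32,-1/2,0 } gives simplest -2251/4096
RBRBBBRRBBRBRR: Left { -1,-3/4,-5/8,-9/16,-71/128,-141/256,-563/1024 }, Right { -2251/4096,-1125/2048,-281/512,-35/64,-17/32,-1/2,0 } gives simplest -4503/8192
RBRBBBRRBBRBRRB: Left { -1,-3/4,-5/8,-9/16,-71/128,-141/256,-563/1024,-4503/8192 }, Right { -2251/4096,-1125/2048,-281/512,-35/64,-17/32,-1/2,0 } gives simplest -9005/16384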